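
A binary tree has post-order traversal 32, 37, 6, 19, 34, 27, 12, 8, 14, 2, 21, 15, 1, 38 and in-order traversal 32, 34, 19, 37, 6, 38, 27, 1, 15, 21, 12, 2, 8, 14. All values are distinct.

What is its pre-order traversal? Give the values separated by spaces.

The last element of post-order is the root; it splits in-order into left and right subtrees.
Root 38: left subtree has 5 nodes {32, 34, 19, 37, 6}, right has 8 {27, 1, 15, 21, 12, 2, 8, 14}.
  Root 34: left subtree has 1 node {32}, right has 3 {19, 37, 6}.
    Root 19: left subtree has 0 nodes { }, right has 2 {37, 6}.
      Root 6: left subtree has 1 node {37}, right has 0 { }.
  Root 1: left subtree has 1 node {27}, right has 6 {15, 21, 12, 2, 8, 14}.
    Root 15: left subtree has 0 nodes { }, right has 5 {21, 12, 2, 8, 14}.
      Root 21: left subtree has 0 nodes { }, right has 4 {12, 2, 8, 14}.
        Root 2: left subtree has 1 node {12}, right has 2 {8, 14}.
          Root 14: left subtree has 1 node {8}, right has 0 { }.

38 34 32 19 6 37 1 27 15 21 2 12 14 8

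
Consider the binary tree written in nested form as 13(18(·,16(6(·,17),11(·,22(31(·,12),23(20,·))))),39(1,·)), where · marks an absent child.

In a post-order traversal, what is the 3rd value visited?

12

Post-order visits the left subtree, then the right subtree, then the node.
At 13: go left to 18.
  At 18: no left child.
  At 18: go right to 16.
    At 16: go left to 6.
      At 6: no left child.
      At 6: go right to 17.
        17 is a leaf — visit 17.
      Visit 6.
    At 16: go right to 11.
      At 11: no left child.
      At 11: go right to 22.
        At 22: go left to 31.
          At 31: no left child.
          At 31: go right to 12.
            12 is a leaf — visit 12.
          Visit 31.
        At 22: go right to 23.
          At 23: go left to 20.
            20 is a leaf — visit 20.
          At 23: no right child.
          Visit 23.
        Visit 22.
      Visit 11.
    Visit 16.
  Visit 18.
At 13: go right to 39.
  At 39: go left to 1.
    1 is a leaf — visit 1.
  At 39: no right child.
  Visit 39.
Visit 13.
Full post-order sequence: 17, 6, 12, 31, 20, 23, 22, 11, 16, 18, 1, 39, 13.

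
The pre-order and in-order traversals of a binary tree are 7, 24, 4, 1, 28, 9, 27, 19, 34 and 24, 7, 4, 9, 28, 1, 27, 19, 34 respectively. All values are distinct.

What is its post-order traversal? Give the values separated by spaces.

24 9 28 34 19 27 1 4 7

The first element of pre-order is the root; it splits in-order into left and right subtrees.
Root 7: left subtree has 1 node {24}, right has 7 {4, 9, 28, 1, 27, 19, 34}.
  Root 4: left subtree has 0 nodes { }, right has 6 {9, 28, 1, 27, 19, 34}.
    Root 1: left subtree has 2 nodes {9, 28}, right has 3 {27, 19, 34}.
      Root 28: left subtree has 1 node {9}, right has 0 { }.
      Root 27: left subtree has 0 nodes { }, right has 2 {19, 34}.
        Root 19: left subtree has 0 nodes { }, right has 1 {34}.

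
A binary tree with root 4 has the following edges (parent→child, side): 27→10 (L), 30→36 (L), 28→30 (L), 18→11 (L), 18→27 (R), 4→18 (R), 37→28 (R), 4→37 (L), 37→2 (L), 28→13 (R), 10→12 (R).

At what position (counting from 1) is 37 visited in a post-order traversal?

Post-order visits the left subtree, then the right subtree, then the node.
At 4: go left to 37.
  At 37: go left to 2.
    2 is a leaf — visit 2.
  At 37: go right to 28.
    At 28: go left to 30.
      At 30: go left to 36.
        36 is a leaf — visit 36.
      At 30: no right child.
      Visit 30.
    At 28: go right to 13.
      13 is a leaf — visit 13.
    Visit 28.
  Visit 37.
At 4: go right to 18.
  At 18: go left to 11.
    11 is a leaf — visit 11.
  At 18: go right to 27.
    At 27: go left to 10.
      At 10: no left child.
      At 10: go right to 12.
        12 is a leaf — visit 12.
      Visit 10.
    At 27: no right child.
    Visit 27.
  Visit 18.
Visit 4.
Full post-order sequence: 2, 36, 30, 13, 28, 37, 11, 12, 10, 27, 18, 4.

6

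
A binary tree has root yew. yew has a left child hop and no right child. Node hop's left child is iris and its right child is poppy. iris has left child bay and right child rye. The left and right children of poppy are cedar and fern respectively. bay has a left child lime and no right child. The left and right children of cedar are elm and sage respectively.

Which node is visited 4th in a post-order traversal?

iris

Post-order visits the left subtree, then the right subtree, then the node.
At yew: go left to hop.
  At hop: go left to iris.
    At iris: go left to bay.
      At bay: go left to lime.
        lime is a leaf — visit lime.
      At bay: no right child.
      Visit bay.
    At iris: go right to rye.
      rye is a leaf — visit rye.
    Visit iris.
  At hop: go right to poppy.
    At poppy: go left to cedar.
      At cedar: go left to elm.
        elm is a leaf — visit elm.
      At cedar: go right to sage.
        sage is a leaf — visit sage.
      Visit cedar.
    At poppy: go right to fern.
      fern is a leaf — visit fern.
    Visit poppy.
  Visit hop.
At yew: no right child.
Visit yew.
Full post-order sequence: lime, bay, rye, iris, elm, sage, cedar, fern, poppy, hop, yew.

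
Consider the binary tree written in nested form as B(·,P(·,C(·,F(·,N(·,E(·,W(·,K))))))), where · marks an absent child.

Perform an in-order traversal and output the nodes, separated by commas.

B, P, C, F, N, E, W, K

In-order visits the left subtree, then the node, then the right subtree.
At B: no left child.
Visit B.
At B: go right to P.
  At P: no left child.
  Visit P.
  At P: go right to C.
    At C: no left child.
    Visit C.
    At C: go right to F.
      At F: no left child.
      Visit F.
      At F: go right to N.
        At N: no left child.
        Visit N.
        At N: go right to E.
          At E: no left child.
          Visit E.
          At E: go right to W.
            At W: no left child.
            Visit W.
            At W: go right to K.
              K is a leaf — visit K.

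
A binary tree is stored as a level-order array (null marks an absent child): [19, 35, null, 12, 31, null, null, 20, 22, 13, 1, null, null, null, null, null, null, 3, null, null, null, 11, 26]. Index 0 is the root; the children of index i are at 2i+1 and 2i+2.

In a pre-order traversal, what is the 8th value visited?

13

Pre-order visits the node, then its left subtree, then its right subtree.
Visit 19.
At 19: go left to 35.
  Visit 35.
  At 35: go left to 12.
    Visit 12.
    At 12: go left to 20.
      20 is a leaf — visit 20.
    At 12: go right to 22.
      Visit 22.
      At 22: go left to 3.
        3 is a leaf — visit 3.
      At 22: no right child.
  At 35: go right to 31.
    Visit 31.
    At 31: go left to 13.
      13 is a leaf — visit 13.
    At 31: go right to 1.
      Visit 1.
      At 1: go left to 11.
        11 is a leaf — visit 11.
      At 1: go right to 26.
        26 is a leaf — visit 26.
At 19: no right child.
Full pre-order sequence: 19, 35, 12, 20, 22, 3, 31, 13, 1, 11, 26.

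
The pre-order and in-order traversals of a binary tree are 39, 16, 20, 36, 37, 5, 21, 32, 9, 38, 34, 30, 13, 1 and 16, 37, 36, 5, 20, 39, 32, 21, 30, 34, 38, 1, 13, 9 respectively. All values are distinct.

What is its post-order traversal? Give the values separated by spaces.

37 5 36 20 16 32 30 34 1 13 38 9 21 39

The first element of pre-order is the root; it splits in-order into left and right subtrees.
Root 39: left subtree has 5 nodes {16, 37, 36, 5, 20}, right has 8 {32, 21, 30, 34, 38, 1, 13, 9}.
  Root 16: left subtree has 0 nodes { }, right has 4 {37, 36, 5, 20}.
    Root 20: left subtree has 3 nodes {37, 36, 5}, right has 0 { }.
      Root 36: left subtree has 1 node {37}, right has 1 {5}.
  Root 21: left subtree has 1 node {32}, right has 6 {30, 34, 38, 1, 13, 9}.
    Root 9: left subtree has 5 nodes {30, 34, 38, 1, 13}, right has 0 { }.
      Root 38: left subtree has 2 nodes {30, 34}, right has 2 {1, 13}.
        Root 34: left subtree has 1 node {30}, right has 0 { }.
        Root 13: left subtree has 1 node {1}, right has 0 { }.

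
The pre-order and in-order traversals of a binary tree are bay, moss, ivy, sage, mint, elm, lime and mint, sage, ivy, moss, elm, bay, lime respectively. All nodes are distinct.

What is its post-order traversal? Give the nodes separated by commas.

The first element of pre-order is the root; it splits in-order into left and right subtrees.
Root bay: left subtree has 5 nodes {mint, sage, ivy, moss, elm}, right has 1 {lime}.
  Root moss: left subtree has 3 nodes {mint, sage, ivy}, right has 1 {elm}.
    Root ivy: left subtree has 2 nodes {mint, sage}, right has 0 { }.
      Root sage: left subtree has 1 node {mint}, right has 0 { }.

mint, sage, ivy, elm, moss, lime, bay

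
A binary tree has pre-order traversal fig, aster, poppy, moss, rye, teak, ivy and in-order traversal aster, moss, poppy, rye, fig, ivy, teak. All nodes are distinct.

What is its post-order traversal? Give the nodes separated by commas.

The first element of pre-order is the root; it splits in-order into left and right subtrees.
Root fig: left subtree has 4 nodes {aster, moss, poppy, rye}, right has 2 {ivy, teak}.
  Root aster: left subtree has 0 nodes { }, right has 3 {moss, poppy, rye}.
    Root poppy: left subtree has 1 node {moss}, right has 1 {rye}.
  Root teak: left subtree has 1 node {ivy}, right has 0 { }.

moss, rye, poppy, aster, ivy, teak, fig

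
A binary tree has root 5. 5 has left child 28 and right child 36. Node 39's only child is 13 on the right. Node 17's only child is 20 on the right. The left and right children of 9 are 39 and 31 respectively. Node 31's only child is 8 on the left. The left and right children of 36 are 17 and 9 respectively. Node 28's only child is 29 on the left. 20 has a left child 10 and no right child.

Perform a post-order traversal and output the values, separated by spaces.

29 28 10 20 17 13 39 8 31 9 36 5

Post-order visits the left subtree, then the right subtree, then the node.
At 5: go left to 28.
  At 28: go left to 29.
    29 is a leaf — visit 29.
  At 28: no right child.
  Visit 28.
At 5: go right to 36.
  At 36: go left to 17.
    At 17: no left child.
    At 17: go right to 20.
      At 20: go left to 10.
        10 is a leaf — visit 10.
      At 20: no right child.
      Visit 20.
    Visit 17.
  At 36: go right to 9.
    At 9: go left to 39.
      At 39: no left child.
      At 39: go right to 13.
        13 is a leaf — visit 13.
      Visit 39.
    At 9: go right to 31.
      At 31: go left to 8.
        8 is a leaf — visit 8.
      At 31: no right child.
      Visit 31.
    Visit 9.
  Visit 36.
Visit 5.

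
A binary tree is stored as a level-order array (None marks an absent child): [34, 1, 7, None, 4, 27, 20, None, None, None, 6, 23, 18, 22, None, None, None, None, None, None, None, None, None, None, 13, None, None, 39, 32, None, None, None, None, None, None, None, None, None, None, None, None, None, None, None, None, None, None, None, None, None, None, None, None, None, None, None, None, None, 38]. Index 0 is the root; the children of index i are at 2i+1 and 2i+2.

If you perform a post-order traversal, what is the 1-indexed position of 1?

3

Post-order visits the left subtree, then the right subtree, then the node.
At 34: go left to 1.
  At 1: no left child.
  At 1: go right to 4.
    At 4: no left child.
    At 4: go right to 6.
      6 is a leaf — visit 6.
    Visit 4.
  Visit 1.
At 34: go right to 7.
  At 7: go left to 27.
    At 27: go left to 23.
      At 23: no left child.
      At 23: go right to 13.
        13 is a leaf — visit 13.
      Visit 23.
    At 27: go right to 18.
      18 is a leaf — visit 18.
    Visit 27.
  At 7: go right to 20.
    At 20: go left to 22.
      At 22: go left to 39.
        39 is a leaf — visit 39.
      At 22: go right to 32.
        At 32: no left child.
        At 32: go right to 38.
          38 is a leaf — visit 38.
        Visit 32.
      Visit 22.
    At 20: no right child.
    Visit 20.
  Visit 7.
Visit 34.
Full post-order sequence: 6, 4, 1, 13, 23, 18, 27, 39, 38, 32, 22, 20, 7, 34.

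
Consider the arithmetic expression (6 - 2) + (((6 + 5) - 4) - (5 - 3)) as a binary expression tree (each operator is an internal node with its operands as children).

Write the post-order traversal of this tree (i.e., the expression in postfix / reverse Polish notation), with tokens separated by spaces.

Post-order on an expression tree gives postfix notation: for each operator, emit left operand, right operand, then the operator.

6 2 - 6 5 + 4 - 5 3 - - +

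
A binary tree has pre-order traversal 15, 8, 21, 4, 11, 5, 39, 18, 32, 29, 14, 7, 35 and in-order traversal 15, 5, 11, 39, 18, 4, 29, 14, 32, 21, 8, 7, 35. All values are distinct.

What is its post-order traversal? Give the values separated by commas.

The first element of pre-order is the root; it splits in-order into left and right subtrees.
Root 15: left subtree has 0 nodes { }, right has 12 {5, 11, 39, 18, 4, 29, 14, 32, 21, 8, 7, 35}.
  Root 8: left subtree has 9 nodes {5, 11, 39, 18, 4, 29, 14, 32, 21}, right has 2 {7, 35}.
    Root 21: left subtree has 8 nodes {5, 11, 39, 18, 4, 29, 14, 32}, right has 0 { }.
      Root 4: left subtree has 4 nodes {5, 11, 39, 18}, right has 3 {29, 14, 32}.
        Root 11: left subtree has 1 node {5}, right has 2 {39, 18}.
          Root 39: left subtree has 0 nodes { }, right has 1 {18}.
        Root 32: left subtree has 2 nodes {29, 14}, right has 0 { }.
          Root 29: left subtree has 0 nodes { }, right has 1 {14}.
    Root 7: left subtree has 0 nodes { }, right has 1 {35}.

5, 18, 39, 11, 14, 29, 32, 4, 21, 35, 7, 8, 15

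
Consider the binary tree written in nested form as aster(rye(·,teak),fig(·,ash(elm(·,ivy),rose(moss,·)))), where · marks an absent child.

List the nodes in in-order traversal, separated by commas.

rye, teak, aster, fig, elm, ivy, ash, moss, rose

In-order visits the left subtree, then the node, then the right subtree.
At aster: go left to rye.
  At rye: no left child.
  Visit rye.
  At rye: go right to teak.
    teak is a leaf — visit teak.
Visit aster.
At aster: go right to fig.
  At fig: no left child.
  Visit fig.
  At fig: go right to ash.
    At ash: go left to elm.
      At elm: no left child.
      Visit elm.
      At elm: go right to ivy.
        ivy is a leaf — visit ivy.
    Visit ash.
    At ash: go right to rose.
      At rose: go left to moss.
        moss is a leaf — visit moss.
      Visit rose.
      At rose: no right child.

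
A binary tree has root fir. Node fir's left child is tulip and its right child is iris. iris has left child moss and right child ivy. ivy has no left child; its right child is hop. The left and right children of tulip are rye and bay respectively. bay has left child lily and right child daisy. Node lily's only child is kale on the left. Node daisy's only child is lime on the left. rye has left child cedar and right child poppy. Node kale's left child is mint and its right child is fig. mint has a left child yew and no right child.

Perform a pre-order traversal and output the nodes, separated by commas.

fir, tulip, rye, cedar, poppy, bay, lily, kale, mint, yew, fig, daisy, lime, iris, moss, ivy, hop

Pre-order visits the node, then its left subtree, then its right subtree.
Visit fir.
At fir: go left to tulip.
  Visit tulip.
  At tulip: go left to rye.
    Visit rye.
    At rye: go left to cedar.
      cedar is a leaf — visit cedar.
    At rye: go right to poppy.
      poppy is a leaf — visit poppy.
  At tulip: go right to bay.
    Visit bay.
    At bay: go left to lily.
      Visit lily.
      At lily: go left to kale.
        Visit kale.
        At kale: go left to mint.
          Visit mint.
          At mint: go left to yew.
            yew is a leaf — visit yew.
          At mint: no right child.
        At kale: go right to fig.
          fig is a leaf — visit fig.
      At lily: no right child.
    At bay: go right to daisy.
      Visit daisy.
      At daisy: go left to lime.
        lime is a leaf — visit lime.
      At daisy: no right child.
At fir: go right to iris.
  Visit iris.
  At iris: go left to moss.
    moss is a leaf — visit moss.
  At iris: go right to ivy.
    Visit ivy.
    At ivy: no left child.
    At ivy: go right to hop.
      hop is a leaf — visit hop.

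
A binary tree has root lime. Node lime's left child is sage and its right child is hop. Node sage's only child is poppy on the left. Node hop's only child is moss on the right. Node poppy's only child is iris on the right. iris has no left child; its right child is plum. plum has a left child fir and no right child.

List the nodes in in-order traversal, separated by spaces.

In-order visits the left subtree, then the node, then the right subtree.
At lime: go left to sage.
  At sage: go left to poppy.
    At poppy: no left child.
    Visit poppy.
    At poppy: go right to iris.
      At iris: no left child.
      Visit iris.
      At iris: go right to plum.
        At plum: go left to fir.
          fir is a leaf — visit fir.
        Visit plum.
        At plum: no right child.
  Visit sage.
  At sage: no right child.
Visit lime.
At lime: go right to hop.
  At hop: no left child.
  Visit hop.
  At hop: go right to moss.
    moss is a leaf — visit moss.

poppy iris fir plum sage lime hop moss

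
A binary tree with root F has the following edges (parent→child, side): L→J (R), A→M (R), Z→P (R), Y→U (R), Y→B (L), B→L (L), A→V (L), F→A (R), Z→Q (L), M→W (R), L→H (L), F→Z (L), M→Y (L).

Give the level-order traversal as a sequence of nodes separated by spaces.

F Z A Q P V M Y W B U L H J

Level-order visits nodes level by level from the root, left to right within each level.
Level 0: F
Level 1: Z, A
Level 2: Q, P, V, M
Level 3: Y, W
Level 4: B, U
Level 5: L
Level 6: H, J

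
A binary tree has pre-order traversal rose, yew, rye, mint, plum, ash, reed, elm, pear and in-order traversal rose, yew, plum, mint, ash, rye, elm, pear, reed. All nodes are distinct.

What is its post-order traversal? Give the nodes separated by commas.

plum, ash, mint, pear, elm, reed, rye, yew, rose

The first element of pre-order is the root; it splits in-order into left and right subtrees.
Root rose: left subtree has 0 nodes { }, right has 8 {yew, plum, mint, ash, rye, elm, pear, reed}.
  Root yew: left subtree has 0 nodes { }, right has 7 {plum, mint, ash, rye, elm, pear, reed}.
    Root rye: left subtree has 3 nodes {plum, mint, ash}, right has 3 {elm, pear, reed}.
      Root mint: left subtree has 1 node {plum}, right has 1 {ash}.
      Root reed: left subtree has 2 nodes {elm, pear}, right has 0 { }.
        Root elm: left subtree has 0 nodes { }, right has 1 {pear}.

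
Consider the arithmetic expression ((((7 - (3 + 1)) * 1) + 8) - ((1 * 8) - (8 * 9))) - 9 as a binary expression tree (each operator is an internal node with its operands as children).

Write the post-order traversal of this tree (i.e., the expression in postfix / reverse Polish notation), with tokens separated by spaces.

7 3 1 + - 1 * 8 + 1 8 * 8 9 * - - 9 -

Post-order on an expression tree gives postfix notation: for each operator, emit left operand, right operand, then the operator.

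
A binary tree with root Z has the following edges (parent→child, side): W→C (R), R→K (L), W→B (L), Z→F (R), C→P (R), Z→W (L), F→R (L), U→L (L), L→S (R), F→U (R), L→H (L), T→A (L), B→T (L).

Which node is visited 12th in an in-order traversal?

L

In-order visits the left subtree, then the node, then the right subtree.
At Z: go left to W.
  At W: go left to B.
    At B: go left to T.
      At T: go left to A.
        A is a leaf — visit A.
      Visit T.
      At T: no right child.
    Visit B.
    At B: no right child.
  Visit W.
  At W: go right to C.
    At C: no left child.
    Visit C.
    At C: go right to P.
      P is a leaf — visit P.
Visit Z.
At Z: go right to F.
  At F: go left to R.
    At R: go left to K.
      K is a leaf — visit K.
    Visit R.
    At R: no right child.
  Visit F.
  At F: go right to U.
    At U: go left to L.
      At L: go left to H.
        H is a leaf — visit H.
      Visit L.
      At L: go right to S.
        S is a leaf — visit S.
    Visit U.
    At U: no right child.
Full in-order sequence: A, T, B, W, C, P, Z, K, R, F, H, L, S, U.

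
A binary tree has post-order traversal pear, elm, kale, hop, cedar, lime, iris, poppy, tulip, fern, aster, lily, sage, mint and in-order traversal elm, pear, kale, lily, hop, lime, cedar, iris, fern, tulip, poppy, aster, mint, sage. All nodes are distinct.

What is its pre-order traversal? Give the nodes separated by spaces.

mint lily kale elm pear aster fern iris lime hop cedar tulip poppy sage

The last element of post-order is the root; it splits in-order into left and right subtrees.
Root mint: left subtree has 12 nodes {elm, pear, kale, lily, hop, lime, cedar, iris, fern, tulip, poppy, aster}, right has 1 {sage}.
  Root lily: left subtree has 3 nodes {elm, pear, kale}, right has 8 {hop, lime, cedar, iris, fern, tulip, poppy, aster}.
    Root kale: left subtree has 2 nodes {elm, pear}, right has 0 { }.
      Root elm: left subtree has 0 nodes { }, right has 1 {pear}.
    Root aster: left subtree has 7 nodes {hop, lime, cedar, iris, fern, tulip, poppy}, right has 0 { }.
      Root fern: left subtree has 4 nodes {hop, lime, cedar, iris}, right has 2 {tulip, poppy}.
        Root iris: left subtree has 3 nodes {hop, lime, cedar}, right has 0 { }.
          Root lime: left subtree has 1 node {hop}, right has 1 {cedar}.
        Root tulip: left subtree has 0 nodes { }, right has 1 {poppy}.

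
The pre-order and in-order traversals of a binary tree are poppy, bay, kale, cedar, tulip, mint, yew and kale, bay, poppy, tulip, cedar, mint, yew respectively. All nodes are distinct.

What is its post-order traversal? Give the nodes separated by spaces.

The first element of pre-order is the root; it splits in-order into left and right subtrees.
Root poppy: left subtree has 2 nodes {kale, bay}, right has 4 {tulip, cedar, mint, yew}.
  Root bay: left subtree has 1 node {kale}, right has 0 { }.
  Root cedar: left subtree has 1 node {tulip}, right has 2 {mint, yew}.
    Root mint: left subtree has 0 nodes { }, right has 1 {yew}.

kale bay tulip yew mint cedar poppy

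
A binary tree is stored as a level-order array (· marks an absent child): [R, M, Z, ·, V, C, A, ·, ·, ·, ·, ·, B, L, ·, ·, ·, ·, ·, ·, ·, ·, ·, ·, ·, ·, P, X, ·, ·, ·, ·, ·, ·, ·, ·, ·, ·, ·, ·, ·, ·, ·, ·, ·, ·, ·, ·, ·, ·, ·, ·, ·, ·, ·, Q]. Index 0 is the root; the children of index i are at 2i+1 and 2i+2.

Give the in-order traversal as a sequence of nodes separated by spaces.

In-order visits the left subtree, then the node, then the right subtree.
At R: go left to M.
  At M: no left child.
  Visit M.
  At M: go right to V.
    V is a leaf — visit V.
Visit R.
At R: go right to Z.
  At Z: go left to C.
    At C: no left child.
    Visit C.
    At C: go right to B.
      At B: no left child.
      Visit B.
      At B: go right to P.
        P is a leaf — visit P.
  Visit Z.
  At Z: go right to A.
    At A: go left to L.
      At L: go left to X.
        At X: go left to Q.
          Q is a leaf — visit Q.
        Visit X.
        At X: no right child.
      Visit L.
      At L: no right child.
    Visit A.
    At A: no right child.

M V R C B P Z Q X L A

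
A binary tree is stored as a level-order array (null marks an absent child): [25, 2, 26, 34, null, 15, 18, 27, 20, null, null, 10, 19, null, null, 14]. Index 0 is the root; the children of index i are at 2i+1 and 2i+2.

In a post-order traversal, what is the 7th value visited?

19

Post-order visits the left subtree, then the right subtree, then the node.
At 25: go left to 2.
  At 2: go left to 34.
    At 34: go left to 27.
      At 27: go left to 14.
        14 is a leaf — visit 14.
      At 27: no right child.
      Visit 27.
    At 34: go right to 20.
      20 is a leaf — visit 20.
    Visit 34.
  At 2: no right child.
  Visit 2.
At 25: go right to 26.
  At 26: go left to 15.
    At 15: go left to 10.
      10 is a leaf — visit 10.
    At 15: go right to 19.
      19 is a leaf — visit 19.
    Visit 15.
  At 26: go right to 18.
    18 is a leaf — visit 18.
  Visit 26.
Visit 25.
Full post-order sequence: 14, 27, 20, 34, 2, 10, 19, 15, 18, 26, 25.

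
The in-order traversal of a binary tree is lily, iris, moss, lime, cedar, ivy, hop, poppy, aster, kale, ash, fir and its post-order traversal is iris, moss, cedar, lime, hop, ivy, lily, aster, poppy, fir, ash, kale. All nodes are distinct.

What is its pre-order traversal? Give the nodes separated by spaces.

The last element of post-order is the root; it splits in-order into left and right subtrees.
Root kale: left subtree has 9 nodes {lily, iris, moss, lime, cedar, ivy, hop, poppy, aster}, right has 2 {ash, fir}.
  Root poppy: left subtree has 7 nodes {lily, iris, moss, lime, cedar, ivy, hop}, right has 1 {aster}.
    Root lily: left subtree has 0 nodes { }, right has 6 {iris, moss, lime, cedar, ivy, hop}.
      Root ivy: left subtree has 4 nodes {iris, moss, lime, cedar}, right has 1 {hop}.
        Root lime: left subtree has 2 nodes {iris, moss}, right has 1 {cedar}.
          Root moss: left subtree has 1 node {iris}, right has 0 { }.
  Root ash: left subtree has 0 nodes { }, right has 1 {fir}.

kale poppy lily ivy lime moss iris cedar hop aster ash fir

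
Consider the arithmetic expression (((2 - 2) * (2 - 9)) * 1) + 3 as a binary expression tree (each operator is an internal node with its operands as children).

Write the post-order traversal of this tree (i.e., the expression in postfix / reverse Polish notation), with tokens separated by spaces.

Post-order on an expression tree gives postfix notation: for each operator, emit left operand, right operand, then the operator.

2 2 - 2 9 - * 1 * 3 +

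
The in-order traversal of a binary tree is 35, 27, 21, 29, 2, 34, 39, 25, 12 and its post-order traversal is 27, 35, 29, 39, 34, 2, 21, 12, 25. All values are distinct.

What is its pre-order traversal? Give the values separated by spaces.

25 21 35 27 2 29 34 39 12

The last element of post-order is the root; it splits in-order into left and right subtrees.
Root 25: left subtree has 7 nodes {35, 27, 21, 29, 2, 34, 39}, right has 1 {12}.
  Root 21: left subtree has 2 nodes {35, 27}, right has 4 {29, 2, 34, 39}.
    Root 35: left subtree has 0 nodes { }, right has 1 {27}.
    Root 2: left subtree has 1 node {29}, right has 2 {34, 39}.
      Root 34: left subtree has 0 nodes { }, right has 1 {39}.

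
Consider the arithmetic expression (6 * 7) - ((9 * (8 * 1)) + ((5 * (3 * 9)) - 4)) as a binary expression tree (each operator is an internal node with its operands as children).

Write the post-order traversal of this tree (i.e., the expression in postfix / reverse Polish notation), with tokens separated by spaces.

Post-order on an expression tree gives postfix notation: for each operator, emit left operand, right operand, then the operator.

6 7 * 9 8 1 * * 5 3 9 * * 4 - + -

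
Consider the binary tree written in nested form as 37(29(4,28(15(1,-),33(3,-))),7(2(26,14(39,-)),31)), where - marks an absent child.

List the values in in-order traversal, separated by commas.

4, 29, 1, 15, 28, 3, 33, 37, 26, 2, 39, 14, 7, 31

In-order visits the left subtree, then the node, then the right subtree.
At 37: go left to 29.
  At 29: go left to 4.
    4 is a leaf — visit 4.
  Visit 29.
  At 29: go right to 28.
    At 28: go left to 15.
      At 15: go left to 1.
        1 is a leaf — visit 1.
      Visit 15.
      At 15: no right child.
    Visit 28.
    At 28: go right to 33.
      At 33: go left to 3.
        3 is a leaf — visit 3.
      Visit 33.
      At 33: no right child.
Visit 37.
At 37: go right to 7.
  At 7: go left to 2.
    At 2: go left to 26.
      26 is a leaf — visit 26.
    Visit 2.
    At 2: go right to 14.
      At 14: go left to 39.
        39 is a leaf — visit 39.
      Visit 14.
      At 14: no right child.
  Visit 7.
  At 7: go right to 31.
    31 is a leaf — visit 31.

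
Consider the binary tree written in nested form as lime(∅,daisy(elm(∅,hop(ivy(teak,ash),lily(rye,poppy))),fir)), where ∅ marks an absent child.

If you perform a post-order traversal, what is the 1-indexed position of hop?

7

Post-order visits the left subtree, then the right subtree, then the node.
At lime: no left child.
At lime: go right to daisy.
  At daisy: go left to elm.
    At elm: no left child.
    At elm: go right to hop.
      At hop: go left to ivy.
        At ivy: go left to teak.
          teak is a leaf — visit teak.
        At ivy: go right to ash.
          ash is a leaf — visit ash.
        Visit ivy.
      At hop: go right to lily.
        At lily: go left to rye.
          rye is a leaf — visit rye.
        At lily: go right to poppy.
          poppy is a leaf — visit poppy.
        Visit lily.
      Visit hop.
    Visit elm.
  At daisy: go right to fir.
    fir is a leaf — visit fir.
  Visit daisy.
Visit lime.
Full post-order sequence: teak, ash, ivy, rye, poppy, lily, hop, elm, fir, daisy, lime.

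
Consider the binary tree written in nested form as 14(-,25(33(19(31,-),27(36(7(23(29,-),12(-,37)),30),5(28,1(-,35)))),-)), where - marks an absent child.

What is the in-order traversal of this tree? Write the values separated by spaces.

In-order visits the left subtree, then the node, then the right subtree.
At 14: no left child.
Visit 14.
At 14: go right to 25.
  At 25: go left to 33.
    At 33: go left to 19.
      At 19: go left to 31.
        31 is a leaf — visit 31.
      Visit 19.
      At 19: no right child.
    Visit 33.
    At 33: go right to 27.
      At 27: go left to 36.
        At 36: go left to 7.
          At 7: go left to 23.
            At 23: go left to 29.
              29 is a leaf — visit 29.
            Visit 23.
            At 23: no right child.
          Visit 7.
          At 7: go right to 12.
            At 12: no left child.
            Visit 12.
            At 12: go right to 37.
              37 is a leaf — visit 37.
        Visit 36.
        At 36: go right to 30.
          30 is a leaf — visit 30.
      Visit 27.
      At 27: go right to 5.
        At 5: go left to 28.
          28 is a leaf — visit 28.
        Visit 5.
        At 5: go right to 1.
          At 1: no left child.
          Visit 1.
          At 1: go right to 35.
            35 is a leaf — visit 35.
  Visit 25.
  At 25: no right child.

14 31 19 33 29 23 7 12 37 36 30 27 28 5 1 35 25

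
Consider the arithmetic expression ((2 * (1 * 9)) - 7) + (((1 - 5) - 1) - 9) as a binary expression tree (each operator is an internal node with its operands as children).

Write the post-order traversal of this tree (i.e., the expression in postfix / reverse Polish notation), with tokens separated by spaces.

2 1 9 * * 7 - 1 5 - 1 - 9 - +

Post-order on an expression tree gives postfix notation: for each operator, emit left operand, right operand, then the operator.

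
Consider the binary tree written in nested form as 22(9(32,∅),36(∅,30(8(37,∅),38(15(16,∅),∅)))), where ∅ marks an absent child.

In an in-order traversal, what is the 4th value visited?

36

In-order visits the left subtree, then the node, then the right subtree.
At 22: go left to 9.
  At 9: go left to 32.
    32 is a leaf — visit 32.
  Visit 9.
  At 9: no right child.
Visit 22.
At 22: go right to 36.
  At 36: no left child.
  Visit 36.
  At 36: go right to 30.
    At 30: go left to 8.
      At 8: go left to 37.
        37 is a leaf — visit 37.
      Visit 8.
      At 8: no right child.
    Visit 30.
    At 30: go right to 38.
      At 38: go left to 15.
        At 15: go left to 16.
          16 is a leaf — visit 16.
        Visit 15.
        At 15: no right child.
      Visit 38.
      At 38: no right child.
Full in-order sequence: 32, 9, 22, 36, 37, 8, 30, 16, 15, 38.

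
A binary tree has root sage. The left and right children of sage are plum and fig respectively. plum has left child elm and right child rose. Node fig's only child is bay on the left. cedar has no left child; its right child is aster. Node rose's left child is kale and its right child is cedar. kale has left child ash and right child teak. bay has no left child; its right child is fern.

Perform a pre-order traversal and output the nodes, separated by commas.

sage, plum, elm, rose, kale, ash, teak, cedar, aster, fig, bay, fern

Pre-order visits the node, then its left subtree, then its right subtree.
Visit sage.
At sage: go left to plum.
  Visit plum.
  At plum: go left to elm.
    elm is a leaf — visit elm.
  At plum: go right to rose.
    Visit rose.
    At rose: go left to kale.
      Visit kale.
      At kale: go left to ash.
        ash is a leaf — visit ash.
      At kale: go right to teak.
        teak is a leaf — visit teak.
    At rose: go right to cedar.
      Visit cedar.
      At cedar: no left child.
      At cedar: go right to aster.
        aster is a leaf — visit aster.
At sage: go right to fig.
  Visit fig.
  At fig: go left to bay.
    Visit bay.
    At bay: no left child.
    At bay: go right to fern.
      fern is a leaf — visit fern.
  At fig: no right child.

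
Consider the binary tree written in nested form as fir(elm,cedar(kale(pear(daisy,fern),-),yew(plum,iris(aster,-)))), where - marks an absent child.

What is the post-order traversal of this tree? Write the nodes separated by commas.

Post-order visits the left subtree, then the right subtree, then the node.
At fir: go left to elm.
  elm is a leaf — visit elm.
At fir: go right to cedar.
  At cedar: go left to kale.
    At kale: go left to pear.
      At pear: go left to daisy.
        daisy is a leaf — visit daisy.
      At pear: go right to fern.
        fern is a leaf — visit fern.
      Visit pear.
    At kale: no right child.
    Visit kale.
  At cedar: go right to yew.
    At yew: go left to plum.
      plum is a leaf — visit plum.
    At yew: go right to iris.
      At iris: go left to aster.
        aster is a leaf — visit aster.
      At iris: no right child.
      Visit iris.
    Visit yew.
  Visit cedar.
Visit fir.

elm, daisy, fern, pear, kale, plum, aster, iris, yew, cedar, fir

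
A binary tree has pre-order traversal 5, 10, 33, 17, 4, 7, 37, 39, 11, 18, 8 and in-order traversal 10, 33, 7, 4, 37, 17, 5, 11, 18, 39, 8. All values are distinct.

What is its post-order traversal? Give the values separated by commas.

7, 37, 4, 17, 33, 10, 18, 11, 8, 39, 5

The first element of pre-order is the root; it splits in-order into left and right subtrees.
Root 5: left subtree has 6 nodes {10, 33, 7, 4, 37, 17}, right has 4 {11, 18, 39, 8}.
  Root 10: left subtree has 0 nodes { }, right has 5 {33, 7, 4, 37, 17}.
    Root 33: left subtree has 0 nodes { }, right has 4 {7, 4, 37, 17}.
      Root 17: left subtree has 3 nodes {7, 4, 37}, right has 0 { }.
        Root 4: left subtree has 1 node {7}, right has 1 {37}.
  Root 39: left subtree has 2 nodes {11, 18}, right has 1 {8}.
    Root 11: left subtree has 0 nodes { }, right has 1 {18}.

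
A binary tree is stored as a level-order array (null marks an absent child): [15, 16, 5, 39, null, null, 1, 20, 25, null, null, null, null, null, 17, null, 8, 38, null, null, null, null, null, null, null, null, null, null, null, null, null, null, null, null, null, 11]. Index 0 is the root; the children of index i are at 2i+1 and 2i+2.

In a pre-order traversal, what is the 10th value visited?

1

Pre-order visits the node, then its left subtree, then its right subtree.
Visit 15.
At 15: go left to 16.
  Visit 16.
  At 16: go left to 39.
    Visit 39.
    At 39: go left to 20.
      Visit 20.
      At 20: no left child.
      At 20: go right to 8.
        8 is a leaf — visit 8.
    At 39: go right to 25.
      Visit 25.
      At 25: go left to 38.
        Visit 38.
        At 38: go left to 11.
          11 is a leaf — visit 11.
        At 38: no right child.
      At 25: no right child.
  At 16: no right child.
At 15: go right to 5.
  Visit 5.
  At 5: no left child.
  At 5: go right to 1.
    Visit 1.
    At 1: no left child.
    At 1: go right to 17.
      17 is a leaf — visit 17.
Full pre-order sequence: 15, 16, 39, 20, 8, 25, 38, 11, 5, 1, 17.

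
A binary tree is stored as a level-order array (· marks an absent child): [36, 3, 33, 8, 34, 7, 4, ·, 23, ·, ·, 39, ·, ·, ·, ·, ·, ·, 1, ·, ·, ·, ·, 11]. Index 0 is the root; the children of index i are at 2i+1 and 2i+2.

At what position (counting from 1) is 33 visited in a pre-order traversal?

7

Pre-order visits the node, then its left subtree, then its right subtree.
Visit 36.
At 36: go left to 3.
  Visit 3.
  At 3: go left to 8.
    Visit 8.
    At 8: no left child.
    At 8: go right to 23.
      Visit 23.
      At 23: no left child.
      At 23: go right to 1.
        1 is a leaf — visit 1.
  At 3: go right to 34.
    34 is a leaf — visit 34.
At 36: go right to 33.
  Visit 33.
  At 33: go left to 7.
    Visit 7.
    At 7: go left to 39.
      Visit 39.
      At 39: go left to 11.
        11 is a leaf — visit 11.
      At 39: no right child.
    At 7: no right child.
  At 33: go right to 4.
    4 is a leaf — visit 4.
Full pre-order sequence: 36, 3, 8, 23, 1, 34, 33, 7, 39, 11, 4.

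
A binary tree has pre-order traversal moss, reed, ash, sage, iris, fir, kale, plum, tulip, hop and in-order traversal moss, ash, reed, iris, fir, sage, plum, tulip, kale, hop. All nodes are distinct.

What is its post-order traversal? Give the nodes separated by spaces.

ash fir iris tulip plum hop kale sage reed moss

The first element of pre-order is the root; it splits in-order into left and right subtrees.
Root moss: left subtree has 0 nodes { }, right has 9 {ash, reed, iris, fir, sage, plum, tulip, kale, hop}.
  Root reed: left subtree has 1 node {ash}, right has 7 {iris, fir, sage, plum, tulip, kale, hop}.
    Root sage: left subtree has 2 nodes {iris, fir}, right has 4 {plum, tulip, kale, hop}.
      Root iris: left subtree has 0 nodes { }, right has 1 {fir}.
      Root kale: left subtree has 2 nodes {plum, tulip}, right has 1 {hop}.
        Root plum: left subtree has 0 nodes { }, right has 1 {tulip}.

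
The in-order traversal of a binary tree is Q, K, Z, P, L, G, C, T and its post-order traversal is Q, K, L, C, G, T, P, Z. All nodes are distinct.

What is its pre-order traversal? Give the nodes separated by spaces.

Z K Q P T G L C

The last element of post-order is the root; it splits in-order into left and right subtrees.
Root Z: left subtree has 2 nodes {Q, K}, right has 5 {P, L, G, C, T}.
  Root K: left subtree has 1 node {Q}, right has 0 { }.
  Root P: left subtree has 0 nodes { }, right has 4 {L, G, C, T}.
    Root T: left subtree has 3 nodes {L, G, C}, right has 0 { }.
      Root G: left subtree has 1 node {L}, right has 1 {C}.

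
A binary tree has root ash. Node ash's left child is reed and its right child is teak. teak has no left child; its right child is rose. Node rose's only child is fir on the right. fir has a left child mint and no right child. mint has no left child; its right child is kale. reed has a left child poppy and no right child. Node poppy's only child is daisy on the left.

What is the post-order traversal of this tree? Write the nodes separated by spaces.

daisy poppy reed kale mint fir rose teak ash

Post-order visits the left subtree, then the right subtree, then the node.
At ash: go left to reed.
  At reed: go left to poppy.
    At poppy: go left to daisy.
      daisy is a leaf — visit daisy.
    At poppy: no right child.
    Visit poppy.
  At reed: no right child.
  Visit reed.
At ash: go right to teak.
  At teak: no left child.
  At teak: go right to rose.
    At rose: no left child.
    At rose: go right to fir.
      At fir: go left to mint.
        At mint: no left child.
        At mint: go right to kale.
          kale is a leaf — visit kale.
        Visit mint.
      At fir: no right child.
      Visit fir.
    Visit rose.
  Visit teak.
Visit ash.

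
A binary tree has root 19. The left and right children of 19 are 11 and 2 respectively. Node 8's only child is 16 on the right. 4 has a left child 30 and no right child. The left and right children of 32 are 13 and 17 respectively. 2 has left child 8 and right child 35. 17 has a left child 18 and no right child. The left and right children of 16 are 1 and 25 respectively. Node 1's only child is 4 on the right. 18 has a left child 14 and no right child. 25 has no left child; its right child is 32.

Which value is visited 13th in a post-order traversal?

Post-order visits the left subtree, then the right subtree, then the node.
At 19: go left to 11.
  11 is a leaf — visit 11.
At 19: go right to 2.
  At 2: go left to 8.
    At 8: no left child.
    At 8: go right to 16.
      At 16: go left to 1.
        At 1: no left child.
        At 1: go right to 4.
          At 4: go left to 30.
            30 is a leaf — visit 30.
          At 4: no right child.
          Visit 4.
        Visit 1.
      At 16: go right to 25.
        At 25: no left child.
        At 25: go right to 32.
          At 32: go left to 13.
            13 is a leaf — visit 13.
          At 32: go right to 17.
            At 17: go left to 18.
              At 18: go left to 14.
                14 is a leaf — visit 14.
              At 18: no right child.
              Visit 18.
            At 17: no right child.
            Visit 17.
          Visit 32.
        Visit 25.
      Visit 16.
    Visit 8.
  At 2: go right to 35.
    35 is a leaf — visit 35.
  Visit 2.
Visit 19.
Full post-order sequence: 11, 30, 4, 1, 13, 14, 18, 17, 32, 25, 16, 8, 35, 2, 19.

35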